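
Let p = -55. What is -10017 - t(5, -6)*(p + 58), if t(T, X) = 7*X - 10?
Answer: -9861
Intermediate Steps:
t(T, X) = -10 + 7*X
-10017 - t(5, -6)*(p + 58) = -10017 - (-10 + 7*(-6))*(-55 + 58) = -10017 - (-10 - 42)*3 = -10017 - (-52)*3 = -10017 - 1*(-156) = -10017 + 156 = -9861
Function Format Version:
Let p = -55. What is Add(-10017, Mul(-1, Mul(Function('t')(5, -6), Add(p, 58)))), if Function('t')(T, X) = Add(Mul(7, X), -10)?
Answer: -9861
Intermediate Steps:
Function('t')(T, X) = Add(-10, Mul(7, X))
Add(-10017, Mul(-1, Mul(Function('t')(5, -6), Add(p, 58)))) = Add(-10017, Mul(-1, Mul(Add(-10, Mul(7, -6)), Add(-55, 58)))) = Add(-10017, Mul(-1, Mul(Add(-10, -42), 3))) = Add(-10017, Mul(-1, Mul(-52, 3))) = Add(-10017, Mul(-1, -156)) = Add(-10017, 156) = -9861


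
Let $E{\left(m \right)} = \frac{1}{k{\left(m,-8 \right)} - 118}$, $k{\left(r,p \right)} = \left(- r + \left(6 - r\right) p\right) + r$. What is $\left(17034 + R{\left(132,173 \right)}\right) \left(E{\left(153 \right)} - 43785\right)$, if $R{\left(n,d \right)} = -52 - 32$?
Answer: $- \frac{392600383275}{529} \approx -7.4216 \cdot 10^{8}$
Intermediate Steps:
$k{\left(r,p \right)} = p \left(6 - r\right)$ ($k{\left(r,p \right)} = \left(- r + p \left(6 - r\right)\right) + r = p \left(6 - r\right)$)
$E{\left(m \right)} = \frac{1}{-166 + 8 m}$ ($E{\left(m \right)} = \frac{1}{- 8 \left(6 - m\right) - 118} = \frac{1}{\left(-48 + 8 m\right) - 118} = \frac{1}{-166 + 8 m}$)
$R{\left(n,d \right)} = -84$
$\left(17034 + R{\left(132,173 \right)}\right) \left(E{\left(153 \right)} - 43785\right) = \left(17034 - 84\right) \left(\frac{1}{2 \left(-83 + 4 \cdot 153\right)} - 43785\right) = 16950 \left(\frac{1}{2 \left(-83 + 612\right)} - 43785\right) = 16950 \left(\frac{1}{2 \cdot 529} - 43785\right) = 16950 \left(\frac{1}{2} \cdot \frac{1}{529} - 43785\right) = 16950 \left(\frac{1}{1058} - 43785\right) = 16950 \left(- \frac{46324529}{1058}\right) = - \frac{392600383275}{529}$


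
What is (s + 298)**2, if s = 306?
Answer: 364816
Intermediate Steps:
(s + 298)**2 = (306 + 298)**2 = 604**2 = 364816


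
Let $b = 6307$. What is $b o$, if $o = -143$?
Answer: $-901901$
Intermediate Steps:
$b o = 6307 \left(-143\right) = -901901$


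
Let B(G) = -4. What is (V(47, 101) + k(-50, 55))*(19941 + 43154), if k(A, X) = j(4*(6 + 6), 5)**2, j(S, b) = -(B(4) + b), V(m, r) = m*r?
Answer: 299575060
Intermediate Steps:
j(S, b) = 4 - b (j(S, b) = -(-4 + b) = 4 - b)
k(A, X) = 1 (k(A, X) = (4 - 1*5)**2 = (4 - 5)**2 = (-1)**2 = 1)
(V(47, 101) + k(-50, 55))*(19941 + 43154) = (47*101 + 1)*(19941 + 43154) = (4747 + 1)*63095 = 4748*63095 = 299575060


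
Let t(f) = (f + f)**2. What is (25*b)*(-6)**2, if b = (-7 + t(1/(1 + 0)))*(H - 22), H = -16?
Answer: 102600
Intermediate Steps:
t(f) = 4*f**2 (t(f) = (2*f)**2 = 4*f**2)
b = 114 (b = (-7 + 4*(1/(1 + 0))**2)*(-16 - 22) = (-7 + 4*(1/1)**2)*(-38) = (-7 + 4*1**2)*(-38) = (-7 + 4*1)*(-38) = (-7 + 4)*(-38) = -3*(-38) = 114)
(25*b)*(-6)**2 = (25*114)*(-6)**2 = 2850*36 = 102600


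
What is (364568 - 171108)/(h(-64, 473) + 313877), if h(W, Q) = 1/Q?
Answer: 2691370/4366583 ≈ 0.61636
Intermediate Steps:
(364568 - 171108)/(h(-64, 473) + 313877) = (364568 - 171108)/(1/473 + 313877) = 193460/(1/473 + 313877) = 193460/(148463822/473) = 193460*(473/148463822) = 2691370/4366583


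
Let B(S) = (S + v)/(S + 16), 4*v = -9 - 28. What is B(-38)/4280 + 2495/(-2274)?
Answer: -469643507/428239680 ≈ -1.0967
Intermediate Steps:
v = -37/4 (v = (-9 - 28)/4 = (¼)*(-37) = -37/4 ≈ -9.2500)
B(S) = (-37/4 + S)/(16 + S) (B(S) = (S - 37/4)/(S + 16) = (-37/4 + S)/(16 + S))
B(-38)/4280 + 2495/(-2274) = ((-37/4 - 38)/(16 - 38))/4280 + 2495/(-2274) = (-189/4/(-22))*(1/4280) + 2495*(-1/2274) = -1/22*(-189/4)*(1/4280) - 2495/2274 = (189/88)*(1/4280) - 2495/2274 = 189/376640 - 2495/2274 = -469643507/428239680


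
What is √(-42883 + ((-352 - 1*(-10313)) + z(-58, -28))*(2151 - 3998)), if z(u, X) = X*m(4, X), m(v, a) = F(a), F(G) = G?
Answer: I*√19888898 ≈ 4459.7*I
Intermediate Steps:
m(v, a) = a
z(u, X) = X² (z(u, X) = X*X = X²)
√(-42883 + ((-352 - 1*(-10313)) + z(-58, -28))*(2151 - 3998)) = √(-42883 + ((-352 - 1*(-10313)) + (-28)²)*(2151 - 3998)) = √(-42883 + ((-352 + 10313) + 784)*(-1847)) = √(-42883 + (9961 + 784)*(-1847)) = √(-42883 + 10745*(-1847)) = √(-42883 - 19846015) = √(-19888898) = I*√19888898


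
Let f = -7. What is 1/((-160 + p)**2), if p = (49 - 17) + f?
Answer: 1/18225 ≈ 5.4870e-5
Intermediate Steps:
p = 25 (p = (49 - 17) - 7 = 32 - 7 = 25)
1/((-160 + p)**2) = 1/((-160 + 25)**2) = 1/((-135)**2) = 1/18225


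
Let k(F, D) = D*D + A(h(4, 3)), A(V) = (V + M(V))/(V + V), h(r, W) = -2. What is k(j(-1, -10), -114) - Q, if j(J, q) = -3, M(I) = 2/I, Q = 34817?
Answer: -87281/4 ≈ -21820.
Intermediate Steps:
A(V) = (V + 2/V)/(2*V) (A(V) = (V + 2/V)/(V + V) = (V + 2/V)/((2*V)) = (V + 2/V)*(1/(2*V)) = (V + 2/V)/(2*V))
k(F, D) = 3/4 + D**2 (k(F, D) = D*D + (1/2 + (-2)**(-2)) = D**2 + (1/2 + 1/4) = D**2 + 3/4 = 3/4 + D**2)
k(j(-1, -10), -114) - Q = (3/4 + (-114)**2) - 1*34817 = (3/4 + 12996) - 34817 = 51987/4 - 34817 = -87281/4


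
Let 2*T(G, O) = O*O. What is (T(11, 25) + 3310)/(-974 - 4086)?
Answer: -63/88 ≈ -0.71591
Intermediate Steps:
T(G, O) = O²/2 (T(G, O) = (O*O)/2 = O²/2)
(T(11, 25) + 3310)/(-974 - 4086) = ((½)*25² + 3310)/(-974 - 4086) = ((½)*625 + 3310)/(-5060) = (625/2 + 3310)*(-1/5060) = (7245/2)*(-1/5060) = -63/88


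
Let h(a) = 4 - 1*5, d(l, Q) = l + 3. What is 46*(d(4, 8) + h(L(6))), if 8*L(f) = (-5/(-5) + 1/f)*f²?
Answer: 276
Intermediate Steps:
L(f) = f²*(1 + 1/f)/8 (L(f) = ((-5/(-5) + 1/f)*f²)/8 = ((-5*(-⅕) + 1/f)*f²)/8 = ((1 + 1/f)*f²)/8 = (f²*(1 + 1/f))/8 = f²*(1 + 1/f)/8)
d(l, Q) = 3 + l
h(a) = -1 (h(a) = 4 - 5 = -1)
46*(d(4, 8) + h(L(6))) = 46*((3 + 4) - 1) = 46*(7 - 1) = 46*6 = 276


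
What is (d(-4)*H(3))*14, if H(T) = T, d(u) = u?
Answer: -168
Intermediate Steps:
(d(-4)*H(3))*14 = -4*3*14 = -12*14 = -168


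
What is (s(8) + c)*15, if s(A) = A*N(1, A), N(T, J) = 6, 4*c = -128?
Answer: 240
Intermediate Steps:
c = -32 (c = (¼)*(-128) = -32)
s(A) = 6*A (s(A) = A*6 = 6*A)
(s(8) + c)*15 = (6*8 - 32)*15 = (48 - 32)*15 = 16*15 = 240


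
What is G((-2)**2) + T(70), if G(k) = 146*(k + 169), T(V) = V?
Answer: 25328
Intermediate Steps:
G(k) = 24674 + 146*k (G(k) = 146*(169 + k) = 24674 + 146*k)
G((-2)**2) + T(70) = (24674 + 146*(-2)**2) + 70 = (24674 + 146*4) + 70 = (24674 + 584) + 70 = 25258 + 70 = 25328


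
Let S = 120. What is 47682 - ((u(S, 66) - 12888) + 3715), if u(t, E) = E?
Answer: 56789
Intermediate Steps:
47682 - ((u(S, 66) - 12888) + 3715) = 47682 - ((66 - 12888) + 3715) = 47682 - (-12822 + 3715) = 47682 - 1*(-9107) = 47682 + 9107 = 56789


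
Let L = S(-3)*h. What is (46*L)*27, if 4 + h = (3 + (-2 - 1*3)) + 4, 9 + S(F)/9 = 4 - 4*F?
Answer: -156492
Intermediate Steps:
S(F) = -45 - 36*F (S(F) = -81 + 9*(4 - 4*F) = -81 + (36 - 36*F) = -45 - 36*F)
h = -2 (h = -4 + ((3 + (-2 - 1*3)) + 4) = -4 + ((3 + (-2 - 3)) + 4) = -4 + ((3 - 5) + 4) = -4 + (-2 + 4) = -4 + 2 = -2)
L = -126 (L = (-45 - 36*(-3))*(-2) = (-45 + 108)*(-2) = 63*(-2) = -126)
(46*L)*27 = (46*(-126))*27 = -5796*27 = -156492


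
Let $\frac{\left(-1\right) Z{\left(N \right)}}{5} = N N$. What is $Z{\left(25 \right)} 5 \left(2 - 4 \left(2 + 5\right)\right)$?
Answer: $406250$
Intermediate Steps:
$Z{\left(N \right)} = - 5 N^{2}$ ($Z{\left(N \right)} = - 5 N N = - 5 N^{2}$)
$Z{\left(25 \right)} 5 \left(2 - 4 \left(2 + 5\right)\right) = - 5 \cdot 25^{2} \cdot 5 \left(2 - 4 \left(2 + 5\right)\right) = \left(-5\right) 625 \cdot 5 \left(2 - 28\right) = - 3125 \cdot 5 \left(2 - 28\right) = - 3125 \cdot 5 \left(-26\right) = \left(-3125\right) \left(-130\right) = 406250$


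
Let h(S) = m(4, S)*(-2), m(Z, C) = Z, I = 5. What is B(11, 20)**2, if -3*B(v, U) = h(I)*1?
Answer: 64/9 ≈ 7.1111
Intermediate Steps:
h(S) = -8 (h(S) = 4*(-2) = -8)
B(v, U) = 8/3 (B(v, U) = -(-8)/3 = -1/3*(-8) = 8/3)
B(11, 20)**2 = (8/3)**2 = 64/9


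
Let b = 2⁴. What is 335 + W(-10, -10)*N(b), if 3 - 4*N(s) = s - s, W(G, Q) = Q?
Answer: 655/2 ≈ 327.50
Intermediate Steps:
b = 16
N(s) = ¾ (N(s) = ¾ - (s - s)/4 = ¾ - ¼*0 = ¾ + 0 = ¾)
335 + W(-10, -10)*N(b) = 335 - 10*¾ = 335 - 15/2 = 655/2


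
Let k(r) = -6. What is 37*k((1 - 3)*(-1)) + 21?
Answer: -201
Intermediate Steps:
37*k((1 - 3)*(-1)) + 21 = 37*(-6) + 21 = -222 + 21 = -201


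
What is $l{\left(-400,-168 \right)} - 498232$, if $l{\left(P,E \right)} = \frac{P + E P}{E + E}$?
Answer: $- \frac{10467047}{21} \approx -4.9843 \cdot 10^{5}$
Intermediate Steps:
$l{\left(P,E \right)} = \frac{P + E P}{2 E}$
$l{\left(-400,-168 \right)} - 498232 = \frac{1}{2} \left(-400\right) \frac{1}{-168} \left(1 - 168\right) - 498232 = \frac{1}{2} \left(-400\right) \left(- \frac{1}{168}\right) \left(-167\right) - 498232 = - \frac{4175}{21} - 498232 = - \frac{10467047}{21}$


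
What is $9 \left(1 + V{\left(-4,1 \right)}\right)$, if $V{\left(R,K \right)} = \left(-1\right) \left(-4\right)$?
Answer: $45$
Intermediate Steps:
$V{\left(R,K \right)} = 4$
$9 \left(1 + V{\left(-4,1 \right)}\right) = 9 \left(1 + 4\right) = 9 \cdot 5 = 45$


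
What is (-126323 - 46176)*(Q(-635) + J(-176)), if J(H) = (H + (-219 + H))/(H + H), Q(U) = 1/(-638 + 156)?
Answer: -23707400065/84832 ≈ -2.7946e+5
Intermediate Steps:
Q(U) = -1/482 (Q(U) = 1/(-482) = -1/482)
J(H) = (-219 + 2*H)/(2*H) (J(H) = (-219 + 2*H)/((2*H)) = (-219 + 2*H)*(1/(2*H)) = (-219 + 2*H)/(2*H))
(-126323 - 46176)*(Q(-635) + J(-176)) = (-126323 - 46176)*(-1/482 + (-219/2 - 176)/(-176)) = -172499*(-1/482 - 1/176*(-571/2)) = -172499*(-1/482 + 571/352) = -172499*137435/84832 = -23707400065/84832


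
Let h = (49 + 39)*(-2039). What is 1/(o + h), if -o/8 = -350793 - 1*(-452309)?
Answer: -1/991560 ≈ -1.0085e-6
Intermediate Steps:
o = -812128 (o = -8*(-350793 - 1*(-452309)) = -8*(-350793 + 452309) = -8*101516 = -812128)
h = -179432 (h = 88*(-2039) = -179432)
1/(o + h) = 1/(-812128 - 179432) = 1/(-991560) = -1/991560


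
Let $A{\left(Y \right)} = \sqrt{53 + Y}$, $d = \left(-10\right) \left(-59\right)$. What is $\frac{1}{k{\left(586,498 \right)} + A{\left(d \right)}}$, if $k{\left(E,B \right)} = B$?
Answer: $\frac{498}{247361} - \frac{\sqrt{643}}{247361} \approx 0.0019107$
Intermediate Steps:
$d = 590$
$\frac{1}{k{\left(586,498 \right)} + A{\left(d \right)}} = \frac{1}{498 + \sqrt{53 + 590}} = \frac{1}{498 + \sqrt{643}}$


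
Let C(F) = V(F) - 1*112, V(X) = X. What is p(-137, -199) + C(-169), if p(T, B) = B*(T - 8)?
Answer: 28574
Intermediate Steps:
p(T, B) = B*(-8 + T)
C(F) = -112 + F (C(F) = F - 1*112 = F - 112 = -112 + F)
p(-137, -199) + C(-169) = -199*(-8 - 137) + (-112 - 169) = -199*(-145) - 281 = 28855 - 281 = 28574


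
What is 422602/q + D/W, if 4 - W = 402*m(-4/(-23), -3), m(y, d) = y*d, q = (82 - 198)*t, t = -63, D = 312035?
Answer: 13631400593/8981532 ≈ 1517.7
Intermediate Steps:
q = 7308 (q = (82 - 198)*(-63) = -116*(-63) = 7308)
m(y, d) = d*y
W = 4916/23 (W = 4 - 402*(-(-12)/(-23)) = 4 - 402*(-(-12)*(-1)/23) = 4 - 402*(-3*4/23) = 4 - 402*(-12)/23 = 4 - 1*(-4824/23) = 4 + 4824/23 = 4916/23 ≈ 213.74)
422602/q + D/W = 422602/7308 + 312035/(4916/23) = 422602*(1/7308) + 312035*(23/4916) = 211301/3654 + 7176805/4916 = 13631400593/8981532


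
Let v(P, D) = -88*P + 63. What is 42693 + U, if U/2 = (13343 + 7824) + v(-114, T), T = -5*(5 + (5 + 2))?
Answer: 105217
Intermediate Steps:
T = -60 (T = -5*(5 + 7) = -5*12 = -60)
v(P, D) = 63 - 88*P
U = 62524 (U = 2*((13343 + 7824) + (63 - 88*(-114))) = 2*(21167 + (63 + 10032)) = 2*(21167 + 10095) = 2*31262 = 62524)
42693 + U = 42693 + 62524 = 105217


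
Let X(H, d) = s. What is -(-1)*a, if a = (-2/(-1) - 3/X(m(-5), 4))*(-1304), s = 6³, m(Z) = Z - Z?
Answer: -23309/9 ≈ -2589.9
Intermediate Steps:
m(Z) = 0
s = 216
X(H, d) = 216
a = -23309/9 (a = (-2/(-1) - 3/216)*(-1304) = (-2*(-1) - 3*1/216)*(-1304) = (2 - 1/72)*(-1304) = (143/72)*(-1304) = -23309/9 ≈ -2589.9)
-(-1)*a = -(-1)*(-23309)/9 = -1*23309/9 = -23309/9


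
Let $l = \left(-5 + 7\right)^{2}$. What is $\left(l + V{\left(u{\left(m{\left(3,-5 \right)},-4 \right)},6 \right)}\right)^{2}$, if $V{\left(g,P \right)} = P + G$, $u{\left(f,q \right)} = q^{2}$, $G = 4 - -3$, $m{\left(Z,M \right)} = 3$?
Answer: $289$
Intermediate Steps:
$G = 7$ ($G = 4 + 3 = 7$)
$V{\left(g,P \right)} = 7 + P$ ($V{\left(g,P \right)} = P + 7 = 7 + P$)
$l = 4$ ($l = 2^{2} = 4$)
$\left(l + V{\left(u{\left(m{\left(3,-5 \right)},-4 \right)},6 \right)}\right)^{2} = \left(4 + \left(7 + 6\right)\right)^{2} = \left(4 + 13\right)^{2} = 17^{2} = 289$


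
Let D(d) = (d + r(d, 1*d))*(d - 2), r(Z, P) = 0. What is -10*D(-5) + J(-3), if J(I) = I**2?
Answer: -341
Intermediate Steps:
D(d) = d*(-2 + d) (D(d) = (d + 0)*(d - 2) = d*(-2 + d))
-10*D(-5) + J(-3) = -(-50)*(-2 - 5) + (-3)**2 = -(-50)*(-7) + 9 = -10*35 + 9 = -350 + 9 = -341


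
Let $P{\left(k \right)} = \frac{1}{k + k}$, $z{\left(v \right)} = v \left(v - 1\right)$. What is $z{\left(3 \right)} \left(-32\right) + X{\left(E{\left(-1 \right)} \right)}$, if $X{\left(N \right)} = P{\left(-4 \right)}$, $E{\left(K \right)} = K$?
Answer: $- \frac{1537}{8} \approx -192.13$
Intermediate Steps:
$z{\left(v \right)} = v \left(-1 + v\right)$
$P{\left(k \right)} = \frac{1}{2 k}$
$X{\left(N \right)} = - \frac{1}{8}$ ($X{\left(N \right)} = \frac{1}{2 \left(-4\right)} = \frac{1}{2} \left(- \frac{1}{4}\right) = - \frac{1}{8}$)
$z{\left(3 \right)} \left(-32\right) + X{\left(E{\left(-1 \right)} \right)} = 3 \left(-1 + 3\right) \left(-32\right) - \frac{1}{8} = 3 \cdot 2 \left(-32\right) - \frac{1}{8} = 6 \left(-32\right) - \frac{1}{8} = -192 - \frac{1}{8} = - \frac{1537}{8}$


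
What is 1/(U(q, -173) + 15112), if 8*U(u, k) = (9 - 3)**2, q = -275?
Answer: 2/30233 ≈ 6.6153e-5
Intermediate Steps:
U(u, k) = 9/2 (U(u, k) = (9 - 3)**2/8 = (1/8)*6**2 = (1/8)*36 = 9/2)
1/(U(q, -173) + 15112) = 1/(9/2 + 15112) = 1/(30233/2) = 2/30233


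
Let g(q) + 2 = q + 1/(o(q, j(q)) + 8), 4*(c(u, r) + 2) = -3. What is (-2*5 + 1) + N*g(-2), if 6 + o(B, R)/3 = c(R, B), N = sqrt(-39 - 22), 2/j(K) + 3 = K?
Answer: -9 - 296*I*sqrt(61)/73 ≈ -9.0 - 31.669*I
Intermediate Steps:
c(u, r) = -11/4 (c(u, r) = -2 + (1/4)*(-3) = -2 - 3/4 = -11/4)
j(K) = 2/(-3 + K)
N = I*sqrt(61) (N = sqrt(-61) = I*sqrt(61) ≈ 7.8102*I)
o(B, R) = -105/4 (o(B, R) = -18 + 3*(-11/4) = -18 - 33/4 = -105/4)
g(q) = -150/73 + q (g(q) = -2 + (q + 1/(-105/4 + 8)) = -2 + (q + 1/(-73/4)) = -2 + (q - 4/73) = -2 + (-4/73 + q) = -150/73 + q)
(-2*5 + 1) + N*g(-2) = (-2*5 + 1) + (I*sqrt(61))*(-150/73 - 2) = (-10 + 1) + (I*sqrt(61))*(-296/73) = -9 - 296*I*sqrt(61)/73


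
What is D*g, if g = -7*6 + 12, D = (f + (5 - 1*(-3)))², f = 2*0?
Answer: -1920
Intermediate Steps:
f = 0
D = 64 (D = (0 + (5 - 1*(-3)))² = (0 + (5 + 3))² = (0 + 8)² = 8² = 64)
g = -30 (g = -42 + 12 = -30)
D*g = 64*(-30) = -1920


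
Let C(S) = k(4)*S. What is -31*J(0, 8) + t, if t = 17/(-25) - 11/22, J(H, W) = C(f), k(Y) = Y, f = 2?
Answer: -12459/50 ≈ -249.18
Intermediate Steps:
C(S) = 4*S
J(H, W) = 8 (J(H, W) = 4*2 = 8)
t = -59/50 (t = 17*(-1/25) - 11*1/22 = -17/25 - ½ = -59/50 ≈ -1.1800)
-31*J(0, 8) + t = -31*8 - 59/50 = -248 - 59/50 = -12459/50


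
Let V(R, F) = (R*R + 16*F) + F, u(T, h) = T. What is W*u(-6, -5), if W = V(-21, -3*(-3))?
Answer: -3564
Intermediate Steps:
V(R, F) = R**2 + 17*F (V(R, F) = (R**2 + 16*F) + F = R**2 + 17*F)
W = 594 (W = (-21)**2 + 17*(-3*(-3)) = 441 + 17*9 = 441 + 153 = 594)
W*u(-6, -5) = 594*(-6) = -3564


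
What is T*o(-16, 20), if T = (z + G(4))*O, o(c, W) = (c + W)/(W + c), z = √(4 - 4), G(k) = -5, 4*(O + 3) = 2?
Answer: 25/2 ≈ 12.500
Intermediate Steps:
O = -5/2 (O = -3 + (¼)*2 = -3 + ½ = -5/2 ≈ -2.5000)
z = 0 (z = √0 = 0)
o(c, W) = 1 (o(c, W) = (W + c)/(W + c) = 1)
T = 25/2 (T = (0 - 5)*(-5/2) = -5*(-5/2) = 25/2 ≈ 12.500)
T*o(-16, 20) = (25/2)*1 = 25/2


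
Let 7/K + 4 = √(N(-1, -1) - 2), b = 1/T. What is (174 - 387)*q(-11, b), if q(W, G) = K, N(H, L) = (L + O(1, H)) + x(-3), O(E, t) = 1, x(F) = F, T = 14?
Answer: 284 + 71*I*√5 ≈ 284.0 + 158.76*I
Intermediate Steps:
N(H, L) = -2 + L (N(H, L) = (L + 1) - 3 = (1 + L) - 3 = -2 + L)
b = 1/14 ≈ 0.071429
K = 7/(-4 + I*√5) (K = 7/(-4 + √((-2 - 1) - 2)) = 7/(-4 + √(-3 - 2)) = 7/(-4 + √(-5)) = 7/(-4 + I*√5) ≈ -1.3333 - 0.74536*I)
q(W, G) = -4/3 - I*√5/3
(174 - 387)*q(-11, b) = (174 - 387)*(-4/3 - I*√5/3) = -213*(-4/3 - I*√5/3) = 284 + 71*I*√5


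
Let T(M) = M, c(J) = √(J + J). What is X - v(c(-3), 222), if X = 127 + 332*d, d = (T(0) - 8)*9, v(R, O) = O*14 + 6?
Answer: -26891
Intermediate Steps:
c(J) = √2*√J (c(J) = √(2*J) = √2*√J)
v(R, O) = 6 + 14*O (v(R, O) = 14*O + 6 = 6 + 14*O)
d = -72 (d = (0 - 8)*9 = -8*9 = -72)
X = -23777 (X = 127 + 332*(-72) = 127 - 23904 = -23777)
X - v(c(-3), 222) = -23777 - (6 + 14*222) = -23777 - (6 + 3108) = -23777 - 1*3114 = -23777 - 3114 = -26891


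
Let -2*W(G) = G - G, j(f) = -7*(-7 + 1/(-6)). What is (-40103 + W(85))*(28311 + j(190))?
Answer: -6824207201/6 ≈ -1.1374e+9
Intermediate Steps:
j(f) = 301/6 (j(f) = -7*(-7 - ⅙) = -7*(-43/6) = 301/6)
W(G) = 0 (W(G) = -(G - G)/2 = -½*0 = 0)
(-40103 + W(85))*(28311 + j(190)) = (-40103 + 0)*(28311 + 301/6) = -40103*170167/6 = -6824207201/6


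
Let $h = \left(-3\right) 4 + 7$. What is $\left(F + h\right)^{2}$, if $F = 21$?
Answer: $256$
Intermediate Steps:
$h = -5$ ($h = -12 + 7 = -5$)
$\left(F + h\right)^{2} = \left(21 - 5\right)^{2} = 16^{2} = 256$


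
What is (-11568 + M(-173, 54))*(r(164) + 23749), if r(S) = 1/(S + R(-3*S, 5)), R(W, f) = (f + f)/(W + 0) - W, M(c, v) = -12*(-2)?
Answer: -44241227043000/161371 ≈ -2.7416e+8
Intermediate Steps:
M(c, v) = 24
R(W, f) = -W + 2*f/W (R(W, f) = (2*f)/W - W = 2*f/W - W = -W + 2*f/W)
r(S) = 1/(4*S - 10/(3*S)) (r(S) = 1/(S + (-(-3)*S + 2*5/(-3*S))) = 1/(S + (3*S + 2*5*(-1/(3*S)))) = 1/(S + (3*S - 10/(3*S))) = 1/(4*S - 10/(3*S)))
(-11568 + M(-173, 54))*(r(164) + 23749) = (-11568 + 24)*((3/2)*164/(-5 + 6*164²) + 23749) = -11544*((3/2)*164/(-5 + 6*26896) + 23749) = -11544*((3/2)*164/(-5 + 161376) + 23749) = -11544*((3/2)*164/161371 + 23749) = -11544*((3/2)*164*(1/161371) + 23749) = -11544*(246/161371 + 23749) = -11544*3832400125/161371 = -44241227043000/161371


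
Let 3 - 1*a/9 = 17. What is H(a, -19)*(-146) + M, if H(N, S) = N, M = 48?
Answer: 18444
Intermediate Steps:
a = -126 (a = 27 - 9*17 = 27 - 153 = -126)
H(a, -19)*(-146) + M = -126*(-146) + 48 = 18396 + 48 = 18444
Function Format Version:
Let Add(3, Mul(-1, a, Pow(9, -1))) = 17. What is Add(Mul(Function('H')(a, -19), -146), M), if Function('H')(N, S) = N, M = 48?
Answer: 18444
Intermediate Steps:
a = -126 (a = Add(27, Mul(-9, 17)) = Add(27, -153) = -126)
Add(Mul(Function('H')(a, -19), -146), M) = Add(Mul(-126, -146), 48) = Add(18396, 48) = 18444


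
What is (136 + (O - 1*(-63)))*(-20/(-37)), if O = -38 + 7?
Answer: 3360/37 ≈ 90.811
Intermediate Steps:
O = -31
(136 + (O - 1*(-63)))*(-20/(-37)) = (136 + (-31 - 1*(-63)))*(-20/(-37)) = (136 + (-31 + 63))*(-20*(-1/37)) = (136 + 32)*(20/37) = 168*(20/37) = 3360/37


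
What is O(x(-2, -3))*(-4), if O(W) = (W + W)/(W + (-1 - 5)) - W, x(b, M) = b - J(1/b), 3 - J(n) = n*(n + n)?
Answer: -150/7 ≈ -21.429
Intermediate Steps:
J(n) = 3 - 2*n**2 (J(n) = 3 - n*(n + n) = 3 - n*2*n = 3 - 2*n**2)
x(b, M) = -3 + b + 2/b**2 (x(b, M) = b - (3 - 2/b**2) = b + (-3 + 2/b**2) = -3 + b + 2/b**2)
O(W) = -W + 2*W/(-6 + W) (O(W) = (2*W)/(W - 6) - W = (2*W)/(-6 + W) - W = 2*W/(-6 + W) - W = -W + 2*W/(-6 + W))
O(x(-2, -3))*(-4) = ((-3 - 2 + 2/(-2)**2)*(8 - (-3 - 2 + 2/(-2)**2))/(-6 + (-3 - 2 + 2/(-2)**2)))*(-4) = ((-3 - 2 + 2*(1/4))*(8 - (-3 - 2 + 2*(1/4)))/(-6 + (-3 - 2 + 2*(1/4))))*(-4) = ((-3 - 2 + 1/2)*(8 - (-3 - 2 + 1/2))/(-6 + (-3 - 2 + 1/2)))*(-4) = -9*(8 - 1*(-9/2))/(2*(-6 - 9/2))*(-4) = -9*(8 + 9/2)/(2*(-21/2))*(-4) = -9/2*(-2/21)*25/2*(-4) = (75/14)*(-4) = -150/7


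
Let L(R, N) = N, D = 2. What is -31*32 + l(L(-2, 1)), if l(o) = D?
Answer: -990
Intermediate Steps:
l(o) = 2
-31*32 + l(L(-2, 1)) = -31*32 + 2 = -992 + 2 = -990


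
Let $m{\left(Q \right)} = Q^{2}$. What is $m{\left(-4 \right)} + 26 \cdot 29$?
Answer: $770$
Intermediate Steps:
$m{\left(-4 \right)} + 26 \cdot 29 = \left(-4\right)^{2} + 26 \cdot 29 = 16 + 754 = 770$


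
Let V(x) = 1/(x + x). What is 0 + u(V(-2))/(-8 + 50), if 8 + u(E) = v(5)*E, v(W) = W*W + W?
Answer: -31/84 ≈ -0.36905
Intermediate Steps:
v(W) = W + W² (v(W) = W² + W = W + W²)
V(x) = 1/(2*x)
u(E) = -8 + 30*E (u(E) = -8 + (5*(1 + 5))*E = -8 + (5*6)*E = -8 + 30*E)
0 + u(V(-2))/(-8 + 50) = 0 + (-8 + 30*((½)/(-2)))/(-8 + 50) = 0 + (-8 + 30*((½)*(-½)))/42 = 0 + (-8 + 30*(-¼))*(1/42) = 0 + (-8 - 15/2)*(1/42) = 0 - 31/2*1/42 = 0 - 31/84 = -31/84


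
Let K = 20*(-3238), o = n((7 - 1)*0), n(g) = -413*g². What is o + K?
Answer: -64760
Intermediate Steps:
o = 0 (o = -413*((7 - 1)*0)² = -413*(6*0)² = -413*0² = -413*0 = 0)
K = -64760
o + K = 0 - 64760 = -64760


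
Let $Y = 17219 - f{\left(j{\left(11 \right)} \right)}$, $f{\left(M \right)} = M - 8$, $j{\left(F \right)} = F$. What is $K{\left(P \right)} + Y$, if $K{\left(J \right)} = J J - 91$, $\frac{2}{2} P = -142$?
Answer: $37289$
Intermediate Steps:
$P = -142$
$K{\left(J \right)} = -91 + J^{2}$ ($K{\left(J \right)} = J^{2} - 91 = -91 + J^{2}$)
$f{\left(M \right)} = -8 + M$
$Y = 17216$ ($Y = 17219 - \left(-8 + 11\right) = 17219 - 3 = 17216$)
$K{\left(P \right)} + Y = \left(-91 + \left(-142\right)^{2}\right) + 17216 = \left(-91 + 20164\right) + 17216 = 20073 + 17216 = 37289$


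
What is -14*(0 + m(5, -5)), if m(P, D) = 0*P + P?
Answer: -70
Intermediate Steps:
m(P, D) = P (m(P, D) = 0 + P = P)
-14*(0 + m(5, -5)) = -14*(0 + 5) = -14*5 = -70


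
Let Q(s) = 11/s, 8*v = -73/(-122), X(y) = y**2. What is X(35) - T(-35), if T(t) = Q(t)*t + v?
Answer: 1184791/976 ≈ 1213.9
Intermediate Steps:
v = 73/976 (v = (-73/(-122))/8 = (-73*(-1/122))/8 = (1/8)*(73/122) = 73/976 ≈ 0.074795)
T(t) = 10809/976 (T(t) = (11/t)*t + 73/976 = 11 + 73/976 = 10809/976)
X(35) - T(-35) = 35**2 - 1*10809/976 = 1225 - 10809/976 = 1184791/976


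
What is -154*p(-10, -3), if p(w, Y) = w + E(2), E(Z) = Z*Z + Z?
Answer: 616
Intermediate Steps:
E(Z) = Z + Z**2 (E(Z) = Z**2 + Z = Z + Z**2)
p(w, Y) = 6 + w (p(w, Y) = w + 2*(1 + 2) = w + 2*3 = w + 6 = 6 + w)
-154*p(-10, -3) = -154*(6 - 10) = -154*(-4) = 616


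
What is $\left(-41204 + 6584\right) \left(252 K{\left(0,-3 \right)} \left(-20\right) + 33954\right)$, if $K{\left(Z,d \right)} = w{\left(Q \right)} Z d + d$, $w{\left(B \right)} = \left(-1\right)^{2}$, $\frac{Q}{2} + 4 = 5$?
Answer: $-1698941880$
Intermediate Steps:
$Q = 2$ ($Q = -8 + 2 \cdot 5 = -8 + 10 = 2$)
$w{\left(B \right)} = 1$
$K{\left(Z,d \right)} = d + Z d$ ($K{\left(Z,d \right)} = 1 Z d + d = Z d + d = d + Z d$)
$\left(-41204 + 6584\right) \left(252 K{\left(0,-3 \right)} \left(-20\right) + 33954\right) = \left(-41204 + 6584\right) \left(252 - 3 \left(1 + 0\right) \left(-20\right) + 33954\right) = - 34620 \left(252 \left(-3\right) 1 \left(-20\right) + 33954\right) = - 34620 \left(252 \left(\left(-3\right) \left(-20\right)\right) + 33954\right) = - 34620 \left(252 \cdot 60 + 33954\right) = - 34620 \left(15120 + 33954\right) = \left(-34620\right) 49074 = -1698941880$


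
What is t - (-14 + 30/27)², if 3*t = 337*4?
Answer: 22940/81 ≈ 283.21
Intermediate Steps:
t = 1348/3 (t = (337*4)/3 = (⅓)*1348 = 1348/3 ≈ 449.33)
t - (-14 + 30/27)² = 1348/3 - (-14 + 30/27)² = 1348/3 - (-14 + 30*(1/27))² = 1348/3 - (-14 + 10/9)² = 1348/3 - (-116/9)² = 1348/3 - 1*13456/81 = 1348/3 - 13456/81 = 22940/81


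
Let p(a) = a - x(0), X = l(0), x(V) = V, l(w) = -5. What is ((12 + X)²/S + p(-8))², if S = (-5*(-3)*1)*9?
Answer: 1062961/18225 ≈ 58.324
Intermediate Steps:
X = -5
p(a) = a (p(a) = a - 1*0 = a + 0 = a)
S = 135 (S = (15*1)*9 = 15*9 = 135)
((12 + X)²/S + p(-8))² = ((12 - 5)²/135 - 8)² = (7²*(1/135) - 8)² = (49*(1/135) - 8)² = (49/135 - 8)² = (-1031/135)² = 1062961/18225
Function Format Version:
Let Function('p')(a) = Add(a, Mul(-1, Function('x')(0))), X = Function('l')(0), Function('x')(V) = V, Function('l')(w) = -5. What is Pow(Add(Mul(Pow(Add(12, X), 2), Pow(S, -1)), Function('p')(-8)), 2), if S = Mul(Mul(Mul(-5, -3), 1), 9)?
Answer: Rational(1062961, 18225) ≈ 58.324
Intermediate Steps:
X = -5
Function('p')(a) = a (Function('p')(a) = Add(a, Mul(-1, 0)) = Add(a, 0) = a)
S = 135 (S = Mul(Mul(15, 1), 9) = Mul(15, 9) = 135)
Pow(Add(Mul(Pow(Add(12, X), 2), Pow(S, -1)), Function('p')(-8)), 2) = Pow(Add(Mul(Pow(Add(12, -5), 2), Pow(135, -1)), -8), 2) = Pow(Add(Mul(Pow(7, 2), Rational(1, 135)), -8), 2) = Pow(Add(Mul(49, Rational(1, 135)), -8), 2) = Pow(Add(Rational(49, 135), -8), 2) = Pow(Rational(-1031, 135), 2) = Rational(1062961, 18225)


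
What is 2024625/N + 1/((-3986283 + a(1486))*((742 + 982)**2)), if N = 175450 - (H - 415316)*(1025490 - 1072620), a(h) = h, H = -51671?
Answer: -1198934133475330993/13033153119578064081296 ≈ -9.1991e-5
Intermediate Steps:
N = -22008921860 (N = 175450 - (-51671 - 415316)*(1025490 - 1072620) = 175450 - (-466987)*(-47130) = 175450 - 1*22009097310 = 175450 - 22009097310 = -22008921860)
2024625/N + 1/((-3986283 + a(1486))*((742 + 982)**2)) = 2024625/(-22008921860) + 1/((-3986283 + 1486)*((742 + 982)**2)) = 2024625*(-1/22008921860) + 1/((-3984797)*(1724**2)) = -404925/4401784372 - 1/3984797/2972176 = -404925/4401784372 - 1/3984797*1/2972176 = -404925/4401784372 - 1/11843518008272 = -1198934133475330993/13033153119578064081296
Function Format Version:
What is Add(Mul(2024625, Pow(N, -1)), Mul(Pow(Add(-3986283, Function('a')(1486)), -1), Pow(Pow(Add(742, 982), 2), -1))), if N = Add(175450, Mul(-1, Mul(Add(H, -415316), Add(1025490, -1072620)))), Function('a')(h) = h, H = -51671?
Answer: Rational(-1198934133475330993, 13033153119578064081296) ≈ -9.1991e-5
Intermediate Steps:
N = -22008921860 (N = Add(175450, Mul(-1, Mul(Add(-51671, -415316), Add(1025490, -1072620)))) = Add(175450, Mul(-1, Mul(-466987, -47130))) = Add(175450, Mul(-1, 22009097310)) = Add(175450, -22009097310) = -22008921860)
Add(Mul(2024625, Pow(N, -1)), Mul(Pow(Add(-3986283, Function('a')(1486)), -1), Pow(Pow(Add(742, 982), 2), -1))) = Add(Mul(2024625, Pow(-22008921860, -1)), Mul(Pow(Add(-3986283, 1486), -1), Pow(Pow(Add(742, 982), 2), -1))) = Add(Mul(2024625, Rational(-1, 22008921860)), Mul(Pow(-3984797, -1), Pow(Pow(1724, 2), -1))) = Add(Rational(-404925, 4401784372), Mul(Rational(-1, 3984797), Pow(2972176, -1))) = Add(Rational(-404925, 4401784372), Mul(Rational(-1, 3984797), Rational(1, 2972176))) = Add(Rational(-404925, 4401784372), Rational(-1, 11843518008272)) = Rational(-1198934133475330993, 13033153119578064081296)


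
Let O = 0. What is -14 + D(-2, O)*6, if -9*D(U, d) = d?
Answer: -14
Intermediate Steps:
D(U, d) = -d/9
-14 + D(-2, O)*6 = -14 - ⅑*0*6 = -14 + 0*6 = -14 + 0 = -14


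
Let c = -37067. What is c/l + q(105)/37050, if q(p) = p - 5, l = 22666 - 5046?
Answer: -27431407/13056420 ≈ -2.1010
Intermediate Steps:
l = 17620
q(p) = -5 + p
c/l + q(105)/37050 = -37067/17620 + (-5 + 105)/37050 = -37067*1/17620 + 100*(1/37050) = -37067/17620 + 2/741 = -27431407/13056420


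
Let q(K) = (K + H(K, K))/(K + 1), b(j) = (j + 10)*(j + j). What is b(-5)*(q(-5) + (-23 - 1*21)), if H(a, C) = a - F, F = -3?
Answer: 4225/2 ≈ 2112.5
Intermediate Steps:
H(a, C) = 3 + a (H(a, C) = a - 1*(-3) = a + 3 = 3 + a)
b(j) = 2*j*(10 + j) (b(j) = (10 + j)*(2*j) = 2*j*(10 + j))
q(K) = (3 + 2*K)/(1 + K) (q(K) = (K + (3 + K))/(K + 1) = (3 + 2*K)/(1 + K))
b(-5)*(q(-5) + (-23 - 1*21)) = (2*(-5)*(10 - 5))*((3 + 2*(-5))/(1 - 5) + (-23 - 1*21)) = (2*(-5)*5)*((3 - 10)/(-4) + (-23 - 21)) = -50*(-¼*(-7) - 44) = -50*(7/4 - 44) = -50*(-169/4) = 4225/2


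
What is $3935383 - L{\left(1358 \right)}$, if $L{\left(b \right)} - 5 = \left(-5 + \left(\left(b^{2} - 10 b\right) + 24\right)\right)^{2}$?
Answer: $-3351103408231$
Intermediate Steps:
$L{\left(b \right)} = 5 + \left(19 + b^{2} - 10 b\right)^{2}$ ($L{\left(b \right)} = 5 + \left(-5 + \left(\left(b^{2} - 10 b\right) + 24\right)\right)^{2} = 5 + \left(-5 + \left(24 + b^{2} - 10 b\right)\right)^{2} = 5 + \left(19 + b^{2} - 10 b\right)^{2}$)
$3935383 - L{\left(1358 \right)} = 3935383 - \left(5 + \left(19 + 1358^{2} - 13580\right)^{2}\right) = 3935383 - \left(5 + \left(19 + 1844164 - 13580\right)^{2}\right) = 3935383 - \left(5 + 1830603^{2}\right) = 3935383 - \left(5 + 3351107343609\right) = 3935383 - 3351107343614 = -3351103408231$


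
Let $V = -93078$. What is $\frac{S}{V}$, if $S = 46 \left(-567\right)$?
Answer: $\frac{1449}{5171} \approx 0.28022$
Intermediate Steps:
$S = -26082$
$\frac{S}{V} = - \frac{26082}{-93078} = \left(-26082\right) \left(- \frac{1}{93078}\right) = \frac{1449}{5171}$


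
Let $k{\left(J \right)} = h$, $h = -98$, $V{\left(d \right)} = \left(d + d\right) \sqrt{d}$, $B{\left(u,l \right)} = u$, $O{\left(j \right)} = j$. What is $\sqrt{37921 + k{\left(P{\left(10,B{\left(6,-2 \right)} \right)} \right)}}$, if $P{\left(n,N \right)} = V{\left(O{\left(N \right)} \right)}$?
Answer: $\sqrt{37823} \approx 194.48$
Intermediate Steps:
$V{\left(d \right)} = 2 d^{\frac{3}{2}}$ ($V{\left(d \right)} = 2 d \sqrt{d} = 2 d^{\frac{3}{2}}$)
$P{\left(n,N \right)} = 2 N^{\frac{3}{2}}$
$k{\left(J \right)} = -98$
$\sqrt{37921 + k{\left(P{\left(10,B{\left(6,-2 \right)} \right)} \right)}} = \sqrt{37921 - 98} = \sqrt{37823}$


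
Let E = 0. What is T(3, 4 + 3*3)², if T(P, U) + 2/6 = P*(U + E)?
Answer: 13456/9 ≈ 1495.1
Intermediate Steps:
T(P, U) = -⅓ + P*U (T(P, U) = -⅓ + P*(U + 0) = -⅓ + P*U)
T(3, 4 + 3*3)² = (-⅓ + 3*(4 + 3*3))² = (-⅓ + 3*(4 + 9))² = (-⅓ + 3*13)² = (-⅓ + 39)² = (116/3)² = 13456/9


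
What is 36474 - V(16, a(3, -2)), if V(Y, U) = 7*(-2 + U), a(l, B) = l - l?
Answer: 36488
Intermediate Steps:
a(l, B) = 0
V(Y, U) = -14 + 7*U
36474 - V(16, a(3, -2)) = 36474 - (-14 + 7*0) = 36474 - (-14 + 0) = 36474 - 1*(-14) = 36474 + 14 = 36488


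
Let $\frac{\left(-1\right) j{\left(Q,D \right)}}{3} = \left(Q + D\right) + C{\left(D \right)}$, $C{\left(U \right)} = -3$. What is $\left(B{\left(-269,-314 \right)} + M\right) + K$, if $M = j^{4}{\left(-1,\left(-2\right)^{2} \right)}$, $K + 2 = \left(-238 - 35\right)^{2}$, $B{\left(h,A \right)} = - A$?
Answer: $74841$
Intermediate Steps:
$j{\left(Q,D \right)} = 9 - 3 D - 3 Q$ ($j{\left(Q,D \right)} = - 3 \left(\left(Q + D\right) - 3\right) = - 3 \left(\left(D + Q\right) - 3\right) = - 3 \left(-3 + D + Q\right) = 9 - 3 D - 3 Q$)
$K = 74527$ ($K = -2 + \left(-238 - 35\right)^{2} = -2 + \left(-273\right)^{2} = -2 + 74529 = 74527$)
$M = 0$ ($M = \left(9 - 3 \left(-2\right)^{2} - -3\right)^{4} = \left(9 - 12 + 3\right)^{4} = 0^{4} = 0$)
$\left(B{\left(-269,-314 \right)} + M\right) + K = \left(\left(-1\right) \left(-314\right) + 0\right) + 74527 = \left(314 + 0\right) + 74527 = 314 + 74527 = 74841$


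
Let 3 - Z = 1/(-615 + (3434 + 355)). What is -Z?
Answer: -9521/3174 ≈ -2.9997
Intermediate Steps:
Z = 9521/3174 (Z = 3 - 1/(-615 + (3434 + 355)) = 3 - 1/(-615 + 3789) = 3 - 1/3174 = 9521/3174 ≈ 2.9997)
-Z = -1*9521/3174 = -9521/3174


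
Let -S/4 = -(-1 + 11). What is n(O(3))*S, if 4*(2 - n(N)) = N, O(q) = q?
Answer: 50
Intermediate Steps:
n(N) = 2 - N/4
S = 40 (S = -(-4)*(-1 + 11) = -(-4)*10 = -4*(-10) = 40)
n(O(3))*S = (2 - 1/4*3)*40 = (2 - 3/4)*40 = (5/4)*40 = 50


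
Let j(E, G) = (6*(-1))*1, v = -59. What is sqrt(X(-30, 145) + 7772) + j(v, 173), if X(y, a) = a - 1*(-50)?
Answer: -6 + sqrt(7967) ≈ 83.258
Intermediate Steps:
j(E, G) = -6 (j(E, G) = -6*1 = -6)
X(y, a) = 50 + a (X(y, a) = a + 50 = 50 + a)
sqrt(X(-30, 145) + 7772) + j(v, 173) = sqrt((50 + 145) + 7772) - 6 = sqrt(195 + 7772) - 6 = sqrt(7967) - 6 = -6 + sqrt(7967)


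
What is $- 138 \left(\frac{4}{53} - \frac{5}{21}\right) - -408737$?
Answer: $\frac{151649753}{371} \approx 4.0876 \cdot 10^{5}$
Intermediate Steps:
$- 138 \left(\frac{4}{53} - \frac{5}{21}\right) - -408737 = - 138 \left(4 \cdot \frac{1}{53} - \frac{5}{21}\right) + 408737 = - 138 \left(\frac{4}{53} - \frac{5}{21}\right) + 408737 = \left(-138\right) \left(- \frac{181}{1113}\right) + 408737 = \frac{8326}{371} + 408737 = \frac{151649753}{371}$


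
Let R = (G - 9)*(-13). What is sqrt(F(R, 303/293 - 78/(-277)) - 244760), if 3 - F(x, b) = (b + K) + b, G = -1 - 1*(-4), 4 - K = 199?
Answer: 2*I*sqrt(402743405232593)/81161 ≈ 494.53*I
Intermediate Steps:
K = -195 (K = 4 - 1*199 = 4 - 199 = -195)
G = 3 (G = -1 + 4 = 3)
R = 78 (R = (3 - 9)*(-13) = -6*(-13) = 78)
F(x, b) = 198 - 2*b (F(x, b) = 3 - ((b - 195) + b) = 3 - ((-195 + b) + b) = 3 - (-195 + 2*b) = 3 + (195 - 2*b) = 198 - 2*b)
sqrt(F(R, 303/293 - 78/(-277)) - 244760) = sqrt((198 - 2*(303/293 - 78/(-277))) - 244760) = sqrt((198 - 2*(303*(1/293) - 78*(-1/277))) - 244760) = sqrt((198 - 2*(303/293 + 78/277)) - 244760) = sqrt((198 - 2*106785/81161) - 244760) = sqrt((198 - 213570/81161) - 244760) = sqrt(15856308/81161 - 244760) = sqrt(-19849110052/81161) = 2*I*sqrt(402743405232593)/81161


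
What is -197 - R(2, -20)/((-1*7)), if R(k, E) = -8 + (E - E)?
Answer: -1387/7 ≈ -198.14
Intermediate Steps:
R(k, E) = -8 (R(k, E) = -8 + 0 = -8)
-197 - R(2, -20)/((-1*7)) = -197 - (-8)/((-1*7)) = -197 - (-8)/(-7) = -197 - (-8)*(-1)/7 = -197 - 1*8/7 = -197 - 8/7 = -1387/7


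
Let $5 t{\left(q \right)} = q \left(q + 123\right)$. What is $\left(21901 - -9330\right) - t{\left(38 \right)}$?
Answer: $\frac{150037}{5} \approx 30007.0$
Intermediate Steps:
$t{\left(q \right)} = \frac{q \left(123 + q\right)}{5}$ ($t{\left(q \right)} = \frac{q \left(q + 123\right)}{5} = \frac{q \left(123 + q\right)}{5}$)
$\left(21901 - -9330\right) - t{\left(38 \right)} = \left(21901 - -9330\right) - \frac{1}{5} \cdot 38 \left(123 + 38\right) = \left(21901 + 9330\right) - \frac{1}{5} \cdot 38 \cdot 161 = 31231 - \frac{6118}{5} = \frac{150037}{5}$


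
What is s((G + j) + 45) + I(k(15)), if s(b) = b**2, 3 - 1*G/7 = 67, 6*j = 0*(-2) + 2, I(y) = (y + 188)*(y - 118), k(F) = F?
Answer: 1271083/9 ≈ 1.4123e+5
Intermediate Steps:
I(y) = (-118 + y)*(188 + y) (I(y) = (188 + y)*(-118 + y) = (-118 + y)*(188 + y))
j = 1/3 (j = (0*(-2) + 2)/6 = (0 + 2)/6 = (1/6)*2 = 1/3 ≈ 0.33333)
G = -448 (G = 21 - 7*67 = 21 - 469 = -448)
s((G + j) + 45) + I(k(15)) = ((-448 + 1/3) + 45)**2 + (-22184 + 15**2 + 70*15) = (-1343/3 + 45)**2 + (-22184 + 225 + 1050) = (-1208/3)**2 - 20909 = 1459264/9 - 20909 = 1271083/9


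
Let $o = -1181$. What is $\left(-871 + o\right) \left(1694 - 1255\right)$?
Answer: $-900828$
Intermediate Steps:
$\left(-871 + o\right) \left(1694 - 1255\right) = \left(-871 - 1181\right) \left(1694 - 1255\right) = \left(-2052\right) 439 = -900828$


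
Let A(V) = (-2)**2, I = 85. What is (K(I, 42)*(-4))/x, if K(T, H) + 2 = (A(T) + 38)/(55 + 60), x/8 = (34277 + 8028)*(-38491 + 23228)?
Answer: -94/74255639725 ≈ -1.2659e-9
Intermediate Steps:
x = -5165609720 (x = 8*((34277 + 8028)*(-38491 + 23228)) = 8*(42305*(-15263)) = 8*(-645701215) = -5165609720)
A(V) = 4
K(T, H) = -188/115 (K(T, H) = -2 + (4 + 38)/(55 + 60) = -2 + 42/115 = -188/115)
(K(I, 42)*(-4))/x = -188/115*(-4)/(-5165609720) = (752/115)*(-1/5165609720) = -94/74255639725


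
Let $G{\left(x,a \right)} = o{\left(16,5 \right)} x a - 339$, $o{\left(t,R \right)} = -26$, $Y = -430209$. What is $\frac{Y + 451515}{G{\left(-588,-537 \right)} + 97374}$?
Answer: $- \frac{7102}{2704207} \approx -0.0026263$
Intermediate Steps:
$G{\left(x,a \right)} = -339 - 26 a x$ ($G{\left(x,a \right)} = - 26 x a - 339 = - 26 a x - 339 = -339 - 26 a x$)
$\frac{Y + 451515}{G{\left(-588,-537 \right)} + 97374} = \frac{-430209 + 451515}{\left(-339 - \left(-13962\right) \left(-588\right)\right) + 97374} = \frac{21306}{\left(-339 - 8209656\right) + 97374} = \frac{21306}{-8209995 + 97374} = \frac{21306}{-8112621} = 21306 \left(- \frac{1}{8112621}\right) = - \frac{7102}{2704207}$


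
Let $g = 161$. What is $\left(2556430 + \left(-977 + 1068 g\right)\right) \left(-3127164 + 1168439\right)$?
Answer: $-5342228523725$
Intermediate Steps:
$\left(2556430 + \left(-977 + 1068 g\right)\right) \left(-3127164 + 1168439\right) = \left(2556430 + \left(-977 + 1068 \cdot 161\right)\right) \left(-3127164 + 1168439\right) = \left(2556430 + \left(-977 + 171948\right)\right) \left(-1958725\right) = \left(2556430 + 170971\right) \left(-1958725\right) = 2727401 \left(-1958725\right) = -5342228523725$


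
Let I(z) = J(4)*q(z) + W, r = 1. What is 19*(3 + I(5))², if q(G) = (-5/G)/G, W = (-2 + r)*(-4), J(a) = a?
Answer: 18259/25 ≈ 730.36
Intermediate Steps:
W = 4 (W = (-2 + 1)*(-4) = -1*(-4) = 4)
q(G) = -5/G²
I(z) = 4 - 20/z² (I(z) = 4*(-5/z²) + 4 = -20/z² + 4 = 4 - 20/z²)
19*(3 + I(5))² = 19*(3 + (4 - 20/5²))² = 19*(3 + (4 - 20*1/25))² = 19*(3 + (4 - ⅘))² = 19*(3 + 16/5)² = 19*(31/5)² = 19*(961/25) = 18259/25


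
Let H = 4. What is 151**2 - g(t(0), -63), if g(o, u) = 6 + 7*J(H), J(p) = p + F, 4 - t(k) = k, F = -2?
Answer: 22781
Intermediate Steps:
t(k) = 4 - k
J(p) = -2 + p (J(p) = p - 2 = -2 + p)
g(o, u) = 20 (g(o, u) = 6 + 7*(-2 + 4) = 6 + 7*2 = 6 + 14 = 20)
151**2 - g(t(0), -63) = 151**2 - 1*20 = 22801 - 20 = 22781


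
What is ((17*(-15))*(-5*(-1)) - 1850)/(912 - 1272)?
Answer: 625/72 ≈ 8.6806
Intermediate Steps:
((17*(-15))*(-5*(-1)) - 1850)/(912 - 1272) = (-255*5 - 1850)/(-360) = (-1275 - 1850)*(-1/360) = -3125*(-1/360) = 625/72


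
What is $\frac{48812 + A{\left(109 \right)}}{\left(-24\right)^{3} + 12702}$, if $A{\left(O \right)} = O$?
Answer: $- \frac{16307}{374} \approx -43.602$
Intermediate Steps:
$\frac{48812 + A{\left(109 \right)}}{\left(-24\right)^{3} + 12702} = \frac{48812 + 109}{\left(-24\right)^{3} + 12702} = \frac{48921}{-13824 + 12702} = \frac{48921}{-1122} = 48921 \left(- \frac{1}{1122}\right) = - \frac{16307}{374}$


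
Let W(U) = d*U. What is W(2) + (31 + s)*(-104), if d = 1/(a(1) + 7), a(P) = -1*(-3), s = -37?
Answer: 3121/5 ≈ 624.20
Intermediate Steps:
a(P) = 3
d = ⅒ (d = 1/(3 + 7) = 1/10 = ⅒ ≈ 0.10000)
W(U) = U/10
W(2) + (31 + s)*(-104) = (⅒)*2 + (31 - 37)*(-104) = ⅕ - 6*(-104) = ⅕ + 624 = 3121/5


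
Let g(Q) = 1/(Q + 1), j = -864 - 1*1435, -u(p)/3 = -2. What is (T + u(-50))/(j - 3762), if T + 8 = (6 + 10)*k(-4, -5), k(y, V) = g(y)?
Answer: 2/1653 ≈ 0.0012099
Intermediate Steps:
u(p) = 6 (u(p) = -3*(-2) = 6)
j = -2299 (j = -864 - 1435 = -2299)
g(Q) = 1/(1 + Q)
k(y, V) = 1/(1 + y)
T = -40/3 (T = -8 + (6 + 10)/(1 - 4) = -8 + 16/(-3) = -8 + 16*(-⅓) = -8 - 16/3 = -40/3 ≈ -13.333)
(T + u(-50))/(j - 3762) = (-40/3 + 6)/(-2299 - 3762) = -22/3/(-6061) = -22/3*(-1/6061) = 2/1653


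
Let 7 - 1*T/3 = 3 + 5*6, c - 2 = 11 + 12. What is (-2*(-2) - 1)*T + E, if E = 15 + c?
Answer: -194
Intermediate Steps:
c = 25 (c = 2 + (11 + 12) = 2 + 23 = 25)
T = -78 (T = 21 - 3*(3 + 5*6) = 21 - 3*(3 + 30) = 21 - 3*33 = 21 - 99 = -78)
E = 40 (E = 15 + 25 = 40)
(-2*(-2) - 1)*T + E = (-2*(-2) - 1)*(-78) + 40 = (4 - 1)*(-78) + 40 = 3*(-78) + 40 = -234 + 40 = -194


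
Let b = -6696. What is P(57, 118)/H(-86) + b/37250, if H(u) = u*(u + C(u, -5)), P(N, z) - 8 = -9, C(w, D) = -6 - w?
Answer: -1746193/9610500 ≈ -0.18170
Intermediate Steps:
P(N, z) = -1 (P(N, z) = 8 - 9 = -1)
H(u) = -6*u (H(u) = u*(u + (-6 - u)) = u*(-6) = -6*u)
P(57, 118)/H(-86) + b/37250 = -1/((-6*(-86))) - 6696/37250 = -1/516 - 6696*1/37250 = -1*1/516 - 3348/18625 = -1/516 - 3348/18625 = -1746193/9610500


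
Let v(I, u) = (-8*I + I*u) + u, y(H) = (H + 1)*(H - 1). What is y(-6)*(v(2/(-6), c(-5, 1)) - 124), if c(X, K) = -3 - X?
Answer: -4200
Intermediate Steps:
y(H) = (1 + H)*(-1 + H)
v(I, u) = u - 8*I + I*u
y(-6)*(v(2/(-6), c(-5, 1)) - 124) = (-1 + (-6)²)*(((-3 - 1*(-5)) - 16/(-6) + (2/(-6))*(-3 - 1*(-5))) - 124) = (-1 + 36)*(((-3 + 5) - 16*(-1)/6 + (2*(-⅙))*(-3 + 5)) - 124) = 35*((2 - 8*(-⅓) - ⅓*2) - 124) = 35*((2 + 8/3 - ⅔) - 124) = 35*(4 - 124) = 35*(-120) = -4200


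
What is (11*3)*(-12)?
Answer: -396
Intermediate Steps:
(11*3)*(-12) = 33*(-12) = -396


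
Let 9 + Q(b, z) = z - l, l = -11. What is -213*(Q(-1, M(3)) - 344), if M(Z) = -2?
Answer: 73272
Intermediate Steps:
Q(b, z) = 2 + z (Q(b, z) = -9 + (z - 1*(-11)) = -9 + (z + 11) = -9 + (11 + z) = 2 + z)
-213*(Q(-1, M(3)) - 344) = -213*((2 - 2) - 344) = -213*(0 - 344) = -213*(-344) = 73272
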